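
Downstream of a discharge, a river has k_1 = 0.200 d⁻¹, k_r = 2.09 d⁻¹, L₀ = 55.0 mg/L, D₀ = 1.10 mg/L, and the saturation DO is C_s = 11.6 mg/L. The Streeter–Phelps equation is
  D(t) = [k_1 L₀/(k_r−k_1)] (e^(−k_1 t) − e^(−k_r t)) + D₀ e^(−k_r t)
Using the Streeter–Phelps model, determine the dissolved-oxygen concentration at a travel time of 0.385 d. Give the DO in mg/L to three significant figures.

DO ≈ 8.32 mg/L

k_1 L₀/(k_r−k_1) = 0.200×55.0/(2.09−0.200) = 11.00/1.890 = 5.820 mg/L.
e^(−k_1 t) = e^(−0.200×0.3850) = 0.9259; e^(−k_r t) = e^(−2.09×0.3850) = 0.4472.
D = 5.820 × (0.9259 − 0.4472) + 1.10 × 0.4472 = 2.786 + 0.4920 = 3.278 mg/L.
DO = C_s − D = 11.6 − 3.278 = 8.322 mg/L.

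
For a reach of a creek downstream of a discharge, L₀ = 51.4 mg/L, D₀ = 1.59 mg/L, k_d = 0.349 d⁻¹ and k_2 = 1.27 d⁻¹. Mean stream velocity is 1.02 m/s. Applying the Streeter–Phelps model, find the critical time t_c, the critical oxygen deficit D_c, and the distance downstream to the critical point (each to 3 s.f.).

t_c ≈ 1.31 d; D_c ≈ 8.94 mg/L; x_c ≈ 115 km

At the critical point dD/dt = 0, so k_d L₀ e^(−k_d t) = k_2 D. Substituting D(t) from the Streeter–Phelps equation and solving for t gives
t_c = ln[(k_2/k_d)(1 − D₀(k_2−k_d)/(k_d L₀))] / (k_2−k_d).
Here k_2−k_d = 0.9210 d⁻¹ and 1 − D₀(k_2−k_d)/(k_d L₀) = 1 − 1.59×0.9210/(0.349×51.4) = 0.9184, so
t_c = ln(3.639 × 0.9184) / 0.9210 = 1.207 / 0.9210 = 1.310 d.
L(t_c) = L₀ e^(−k_d t_c) = 51.4 × 0.6331 = 32.54 mg/L, and at the critical point k_2 D_c = k_d L, so D_c = (0.349/1.27) × 32.54 = 8.942 mg/L.
x_c = v t_c = 1.02 m/s × 1.310 d × 86400 s/d = 115500 m ≈ 115 km.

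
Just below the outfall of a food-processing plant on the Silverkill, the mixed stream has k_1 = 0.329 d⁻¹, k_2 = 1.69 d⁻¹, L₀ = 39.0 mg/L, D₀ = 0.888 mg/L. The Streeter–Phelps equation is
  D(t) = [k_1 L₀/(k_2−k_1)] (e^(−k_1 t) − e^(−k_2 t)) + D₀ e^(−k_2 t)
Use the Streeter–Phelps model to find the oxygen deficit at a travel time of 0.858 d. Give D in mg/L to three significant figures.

D ≈ 5.11 mg/L

k_1 L₀/(k_2−k_1) = 0.329×39.0/(1.69−0.329) = 12.83/1.361 = 9.428 mg/L.
e^(−k_1 t) = e^(−0.329×0.8580) = 0.7541; e^(−k_2 t) = e^(−1.69×0.8580) = 0.2346.
D = 9.428 × (0.7541 − 0.2346) + 0.888 × 0.2346 = 4.898 + 0.2083 = 5.106 mg/L.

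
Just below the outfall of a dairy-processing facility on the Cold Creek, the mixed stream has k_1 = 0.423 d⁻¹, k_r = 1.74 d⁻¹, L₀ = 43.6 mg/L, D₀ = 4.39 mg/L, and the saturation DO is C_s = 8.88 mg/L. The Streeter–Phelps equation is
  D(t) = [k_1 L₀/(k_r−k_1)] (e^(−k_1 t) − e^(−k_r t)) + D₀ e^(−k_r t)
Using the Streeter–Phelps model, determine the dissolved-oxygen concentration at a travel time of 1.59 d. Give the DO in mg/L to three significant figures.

DO ≈ 2.34 mg/L

k_1 L₀/(k_r−k_1) = 0.423×43.6/(1.74−0.423) = 18.44/1.317 = 14.00 mg/L.
e^(−k_1 t) = e^(−0.423×1.590) = 0.5104; e^(−k_r t) = e^(−1.74×1.590) = 0.06288.
D = 14.00 × (0.5104 − 0.06288) + 4.39 × 0.06288 = 6.267 + 0.2760 = 6.543 mg/L.
DO = C_s − D = 8.88 − 6.543 = 2.337 mg/L.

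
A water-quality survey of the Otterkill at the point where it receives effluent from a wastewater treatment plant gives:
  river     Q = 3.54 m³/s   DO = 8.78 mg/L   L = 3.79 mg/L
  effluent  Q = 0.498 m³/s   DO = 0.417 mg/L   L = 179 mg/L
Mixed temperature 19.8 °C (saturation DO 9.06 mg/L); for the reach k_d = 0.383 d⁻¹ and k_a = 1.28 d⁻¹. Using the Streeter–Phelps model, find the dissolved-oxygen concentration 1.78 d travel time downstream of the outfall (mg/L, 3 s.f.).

Mixed DO = (3.54×8.78 + 0.498×0.417)/(3.54+0.498) = 31.29/4.038 = 7.749 mg/L.
Mixed L₀ = (3.54×3.79 + 0.498×179)/(4.038) = 102.6/4.038 = 25.40 mg/L.
Initial deficit D₀ = C_s − DO₀ = 9.06 − 7.749 = 1.311 mg/L.
D(1.78) = [0.383×25.40/(1.28−0.383)](e^(−0.383×1.78) − e^(−1.28×1.78)) + 1.311 e^(−1.28×1.78)
= 10.84 × (0.5057 − 0.1024) + 1.311 × 0.1024 = 4.508 mg/L.
DO = 9.06 − 4.508 = 4.552 mg/L.

DO ≈ 4.55 mg/L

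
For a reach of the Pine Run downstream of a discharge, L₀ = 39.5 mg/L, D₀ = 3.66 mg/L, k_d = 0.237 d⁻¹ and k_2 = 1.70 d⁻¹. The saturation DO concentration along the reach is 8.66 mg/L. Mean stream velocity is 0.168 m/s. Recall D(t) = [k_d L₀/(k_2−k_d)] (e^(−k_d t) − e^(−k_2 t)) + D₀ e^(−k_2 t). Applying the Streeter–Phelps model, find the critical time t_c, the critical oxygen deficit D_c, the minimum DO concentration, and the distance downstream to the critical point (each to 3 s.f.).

With k_2/k_d = 7.173 and 1 − D₀(k_2−k_d)/(k_d L₀) = 0.4280,
t_c = ln(7.173 × 0.4280) / (1.70 − 0.237) = ln(3.070) / 1.463 = 1.122/1.463 = 0.7667 d.
D_c = (k_d/k_2) L₀ e^(−k_d t_c) = (0.237/1.70) × 39.5 × e^(−0.237×0.7667) = 0.1394 × 39.5 × 0.8338 = 4.592 mg/L.
Minimum DO = C_s − D_c = 8.66 − 4.592 = 4.068 mg/L.
x_c = v t_c = 0.168 m/s × 0.7667 d × 86400 s/d = 11130 m ≈ 11.1 km.

t_c ≈ 0.767 d; D_c ≈ 4.59 mg/L; min DO ≈ 4.07 mg/L; x_c ≈ 11.1 km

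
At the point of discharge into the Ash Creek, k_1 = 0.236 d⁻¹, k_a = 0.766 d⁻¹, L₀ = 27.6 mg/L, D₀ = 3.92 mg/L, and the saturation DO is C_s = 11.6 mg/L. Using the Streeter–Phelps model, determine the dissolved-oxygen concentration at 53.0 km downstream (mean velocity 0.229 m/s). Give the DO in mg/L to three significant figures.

Travel time t = x/v = 53.0 km / (0.229 m/s) = 53000 m / 0.229 m/s = 231400 s = 2.679 d.
k_1 L₀/(k_a−k_1) = 0.236×27.6/(0.766−0.236) = 6.514/0.5300 = 12.29 mg/L.
e^(−k_1 t) = e^(−0.236×2.679) = 0.5314; e^(−k_a t) = e^(−0.766×2.679) = 0.1285.
D = 12.29 × (0.5314 − 0.1285) + 3.92 × 0.1285 = 4.952 + 0.5037 = 5.456 mg/L.
DO = C_s − D = 11.6 − 5.456 = 6.144 mg/L.

DO ≈ 6.14 mg/L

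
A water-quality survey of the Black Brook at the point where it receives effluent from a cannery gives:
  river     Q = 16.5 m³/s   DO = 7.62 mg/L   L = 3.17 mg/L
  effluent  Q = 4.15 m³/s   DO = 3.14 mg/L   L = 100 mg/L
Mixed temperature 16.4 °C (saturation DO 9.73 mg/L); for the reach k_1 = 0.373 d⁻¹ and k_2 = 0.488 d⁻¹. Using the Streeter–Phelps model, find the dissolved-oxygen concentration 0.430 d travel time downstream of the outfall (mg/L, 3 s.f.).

Mixed DO = (16.5×7.62 + 4.15×3.14)/(16.5+4.15) = 138.8/20.65 = 6.720 mg/L.
Mixed L₀ = (16.5×3.17 + 4.15×100)/(20.65) = 467.3/20.65 = 22.63 mg/L.
Initial deficit D₀ = C_s − DO₀ = 9.73 − 6.720 = 3.010 mg/L.
D(0.430) = [0.373×22.63/(0.488−0.373)](e^(−0.373×0.430) − e^(−0.488×0.430)) + 3.010 e^(−0.488×0.430)
= 73.40 × (0.8518 − 0.8107) + 3.010 × 0.8107 = 5.457 mg/L.
DO = 9.73 − 5.457 = 4.273 mg/L.

DO ≈ 4.27 mg/L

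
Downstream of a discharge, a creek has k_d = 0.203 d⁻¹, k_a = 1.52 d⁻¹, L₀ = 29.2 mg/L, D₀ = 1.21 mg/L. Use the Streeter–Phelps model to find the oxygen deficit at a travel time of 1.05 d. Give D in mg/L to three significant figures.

k_d L₀/(k_a−k_d) = 0.203×29.2/(1.52−0.203) = 5.928/1.317 = 4.501 mg/L.
e^(−k_d t) = e^(−0.203×1.050) = 0.8080; e^(−k_a t) = e^(−1.52×1.050) = 0.2027.
D = 4.501 × (0.8080 − 0.2027) + 1.21 × 0.2027 = 2.724 + 0.2453 = 2.970 mg/L.

D ≈ 2.97 mg/L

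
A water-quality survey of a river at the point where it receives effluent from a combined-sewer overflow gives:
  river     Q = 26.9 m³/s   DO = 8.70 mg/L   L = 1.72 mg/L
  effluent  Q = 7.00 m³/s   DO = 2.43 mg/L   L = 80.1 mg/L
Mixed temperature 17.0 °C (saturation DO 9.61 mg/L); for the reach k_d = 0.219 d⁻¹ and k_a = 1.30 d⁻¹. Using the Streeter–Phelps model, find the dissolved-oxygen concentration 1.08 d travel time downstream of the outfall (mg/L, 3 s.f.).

Mixed DO = (26.9×8.70 + 7.00×2.43)/(26.9+7.00) = 251.0/33.90 = 7.405 mg/L.
Mixed L₀ = (26.9×1.72 + 7.00×80.1)/(33.90) = 607.0/33.90 = 17.90 mg/L.
Initial deficit D₀ = C_s − DO₀ = 9.61 − 7.405 = 2.205 mg/L.
D(1.08) = [0.219×17.90/(1.30−0.219)](e^(−0.219×1.08) − e^(−1.30×1.08)) + 2.205 e^(−1.30×1.08)
= 3.627 × (0.7894 − 0.2456) + 2.205 × 0.2456 = 2.514 mg/L.
DO = 9.61 − 2.514 = 7.096 mg/L.

DO ≈ 7.10 mg/L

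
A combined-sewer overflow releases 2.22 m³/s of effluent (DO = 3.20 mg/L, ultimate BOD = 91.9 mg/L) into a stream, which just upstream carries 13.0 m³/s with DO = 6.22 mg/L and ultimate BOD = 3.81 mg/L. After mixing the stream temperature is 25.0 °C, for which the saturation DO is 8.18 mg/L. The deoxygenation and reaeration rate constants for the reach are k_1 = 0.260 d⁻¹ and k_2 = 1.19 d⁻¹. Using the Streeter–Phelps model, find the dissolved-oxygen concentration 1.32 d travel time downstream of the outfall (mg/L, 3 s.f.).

Mixed DO = (13.0×6.22 + 2.22×3.20)/(13.0+2.22) = 87.96/15.22 = 5.780 mg/L.
Mixed L₀ = (13.0×3.81 + 2.22×91.9)/(15.22) = 253.5/15.22 = 16.66 mg/L.
Initial deficit D₀ = C_s − DO₀ = 8.18 − 5.780 = 2.400 mg/L.
D(1.32) = [0.260×16.66/(1.19−0.260)](e^(−0.260×1.32) − e^(−1.19×1.32)) + 2.400 e^(−1.19×1.32)
= 4.657 × (0.7095 − 0.2079) + 2.400 × 0.2079 = 2.835 mg/L.
DO = 8.18 − 2.835 = 5.345 mg/L.

DO ≈ 5.34 mg/L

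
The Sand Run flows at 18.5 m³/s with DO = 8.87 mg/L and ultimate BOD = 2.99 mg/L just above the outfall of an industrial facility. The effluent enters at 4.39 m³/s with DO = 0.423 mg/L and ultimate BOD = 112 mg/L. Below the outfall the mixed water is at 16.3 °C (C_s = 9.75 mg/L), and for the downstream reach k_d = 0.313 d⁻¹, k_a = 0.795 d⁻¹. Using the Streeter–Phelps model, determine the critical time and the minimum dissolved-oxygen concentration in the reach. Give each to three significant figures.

t_c ≈ 1.57 d; minimum DO ≈ 3.99 mg/L

Mixed DO = (18.5×8.87 + 4.39×0.423)/(18.5+4.39) = 166.0/22.89 = 7.250 mg/L.
Mixed L₀ = (18.5×2.99 + 4.39×112)/(22.89) = 547.0/22.89 = 23.90 mg/L.
Initial deficit D₀ = C_s − DO₀ = 9.75 − 7.250 = 2.500 mg/L.
t_c = (1/0.4820) ln[(0.795/0.313)(1 − 2.500×0.4820/(0.313×23.90))] = 2.075 × ln(2.131) = 1.569 d.
D_c = (0.313/0.795) × 23.90 × e^(−0.313×1.569) = 0.3937 × 23.90 × 0.6119 = 5.757 mg/L.
Minimum DO = 9.75 − 5.757 = 3.993 mg/L.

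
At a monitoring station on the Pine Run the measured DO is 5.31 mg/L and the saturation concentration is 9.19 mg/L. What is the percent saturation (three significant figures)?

% saturation = C/C_s × 100 = 5.31/9.19 × 100 = 57.8 %.

57.8 % saturation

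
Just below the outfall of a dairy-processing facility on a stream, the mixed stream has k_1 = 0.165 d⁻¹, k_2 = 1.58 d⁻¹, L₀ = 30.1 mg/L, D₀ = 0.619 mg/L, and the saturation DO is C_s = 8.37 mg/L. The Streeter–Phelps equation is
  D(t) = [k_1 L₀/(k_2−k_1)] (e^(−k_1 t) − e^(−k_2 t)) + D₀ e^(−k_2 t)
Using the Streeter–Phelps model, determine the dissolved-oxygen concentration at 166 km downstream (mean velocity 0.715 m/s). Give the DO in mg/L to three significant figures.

DO ≈ 6.16 mg/L

Travel time t = x/v = 166 km / (0.715 m/s) = 166000 m / 0.715 m/s = 232200 s = 2.687 d.
k_1 L₀/(k_2−k_1) = 0.165×30.1/(1.58−0.165) = 4.967/1.415 = 3.510 mg/L.
e^(−k_1 t) = e^(−0.165×2.687) = 0.6419; e^(−k_2 t) = e^(−1.58×2.687) = 0.01433.
D = 3.510 × (0.6419 − 0.01433) + 0.619 × 0.01433 = 2.203 + 0.008868 = 2.211 mg/L.
DO = C_s − D = 8.37 − 2.211 = 6.159 mg/L.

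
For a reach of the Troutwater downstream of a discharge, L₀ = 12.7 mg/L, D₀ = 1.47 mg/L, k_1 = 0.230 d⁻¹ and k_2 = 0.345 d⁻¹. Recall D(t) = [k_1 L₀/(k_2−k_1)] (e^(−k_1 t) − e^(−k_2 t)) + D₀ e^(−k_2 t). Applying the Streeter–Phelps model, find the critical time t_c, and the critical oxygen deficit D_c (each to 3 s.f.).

t_c ≈ 3.01 d; D_c ≈ 4.24 mg/L

At the critical point dD/dt = 0, so k_1 L₀ e^(−k_1 t) = k_2 D. Substituting D(t) from the Streeter–Phelps equation and solving for t gives
t_c = ln[(k_2/k_1)(1 − D₀(k_2−k_1)/(k_1 L₀))] / (k_2−k_1).
Here k_2−k_1 = 0.1150 d⁻¹ and 1 − D₀(k_2−k_1)/(k_1 L₀) = 1 − 1.47×0.1150/(0.230×12.7) = 0.9421, so
t_c = ln(1.500 × 0.9421) / 0.1150 = 0.3458 / 0.1150 = 3.007 d.
D_c = (k_1/k_2) L₀ e^(−k_1 t_c) = (0.230/0.345) × 12.7 × e^(−0.230×3.007) = 0.6667 × 12.7 × 0.5007 = 4.239 mg/L.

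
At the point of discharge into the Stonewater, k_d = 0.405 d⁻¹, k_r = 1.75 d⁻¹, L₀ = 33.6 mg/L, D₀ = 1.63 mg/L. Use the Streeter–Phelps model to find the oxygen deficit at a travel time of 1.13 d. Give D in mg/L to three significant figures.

D ≈ 5.23 mg/L

k_d L₀/(k_r−k_d) = 0.405×33.6/(1.75−0.405) = 13.61/1.345 = 10.12 mg/L.
e^(−k_d t) = e^(−0.405×1.130) = 0.6328; e^(−k_r t) = e^(−1.75×1.130) = 0.1384.
D = 10.12 × (0.6328 − 0.1384) + 1.63 × 0.1384 = 5.002 + 0.2256 = 5.227 mg/L.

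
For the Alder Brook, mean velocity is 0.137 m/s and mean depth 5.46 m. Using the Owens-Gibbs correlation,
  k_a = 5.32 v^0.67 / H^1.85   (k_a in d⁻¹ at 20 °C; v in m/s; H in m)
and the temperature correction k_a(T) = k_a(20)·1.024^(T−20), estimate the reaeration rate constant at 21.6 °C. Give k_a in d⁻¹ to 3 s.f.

k_a(20) = 5.32 × 0.137^0.67 / 5.46^1.85 = 5.32 × 0.2640 / 23.11 = 0.06077 d⁻¹.
k_a(21.6) = 0.06077 × 1.024^(21.6−20) = 0.06077 × 1.039 = 0.06312 d⁻¹.

k_a ≈ 0.0631 d⁻¹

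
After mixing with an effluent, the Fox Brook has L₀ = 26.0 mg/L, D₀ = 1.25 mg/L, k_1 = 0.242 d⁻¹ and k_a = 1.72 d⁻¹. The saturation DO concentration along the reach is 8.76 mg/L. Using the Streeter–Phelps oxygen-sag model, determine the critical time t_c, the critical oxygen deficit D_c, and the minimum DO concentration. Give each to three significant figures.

With k_a/k_1 = 7.107 and 1 − D₀(k_a−k_1)/(k_1 L₀) = 0.7064,
t_c = ln(7.107 × 0.7064) / (1.72 − 0.242) = ln(5.021) / 1.478 = 1.614/1.478 = 1.092 d.
L(t_c) = L₀ e^(−k_1 t_c) = 26.0 × 0.7678 = 19.96 mg/L, and at the critical point k_a D_c = k_1 L, so D_c = (0.242/1.72) × 19.96 = 2.809 mg/L.
Minimum DO = C_s − D_c = 8.76 − 2.809 = 5.951 mg/L.

t_c ≈ 1.09 d; D_c ≈ 2.81 mg/L; min DO ≈ 5.95 mg/L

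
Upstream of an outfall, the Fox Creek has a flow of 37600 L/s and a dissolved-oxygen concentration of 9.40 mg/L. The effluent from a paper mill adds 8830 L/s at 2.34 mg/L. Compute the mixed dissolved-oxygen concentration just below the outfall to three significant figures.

8.06 mg/L

Flow-weighted mixing: C = (Q_r C_r + Q_w C_w)/(Q_r + Q_w)
= (37600×9.40 + 8830×2.34)/(37600 + 8830) = 374100/46430 = 8.057 mg/L.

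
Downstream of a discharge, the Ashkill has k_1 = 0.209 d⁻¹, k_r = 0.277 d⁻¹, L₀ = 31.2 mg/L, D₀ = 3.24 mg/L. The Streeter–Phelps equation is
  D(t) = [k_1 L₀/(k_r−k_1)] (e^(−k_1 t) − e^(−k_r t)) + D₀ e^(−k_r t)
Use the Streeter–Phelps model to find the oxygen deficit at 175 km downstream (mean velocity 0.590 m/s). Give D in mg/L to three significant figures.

D ≈ 11.0 mg/L

Travel time t = x/v = 175 km / (0.590 m/s) = 175000 m / 0.590 m/s = 296600 s = 3.433 d.
k_1 L₀/(k_r−k_1) = 0.209×31.2/(0.277−0.209) = 6.521/0.06800 = 95.89 mg/L.
e^(−k_1 t) = e^(−0.209×3.433) = 0.4880; e^(−k_r t) = e^(−0.277×3.433) = 0.3864.
D = 95.89 × (0.4880 − 0.3864) + 3.24 × 0.3864 = 9.742 + 1.252 = 10.99 mg/L.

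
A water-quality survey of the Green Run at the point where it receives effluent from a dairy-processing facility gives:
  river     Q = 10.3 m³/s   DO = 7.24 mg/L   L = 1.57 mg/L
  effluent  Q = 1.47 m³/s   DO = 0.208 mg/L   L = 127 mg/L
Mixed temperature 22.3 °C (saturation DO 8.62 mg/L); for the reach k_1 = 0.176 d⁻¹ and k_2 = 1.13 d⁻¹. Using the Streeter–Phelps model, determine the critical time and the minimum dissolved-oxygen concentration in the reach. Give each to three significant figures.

t_c ≈ 0.651 d; minimum DO ≈ 6.23 mg/L

Mixed DO = (10.3×7.24 + 1.47×0.208)/(10.3+1.47) = 74.88/11.77 = 6.362 mg/L.
Mixed L₀ = (10.3×1.57 + 1.47×127)/(11.77) = 202.9/11.77 = 17.24 mg/L.
Initial deficit D₀ = C_s − DO₀ = 8.62 − 6.362 = 2.258 mg/L.
t_c = (1/0.9540) ln[(1.13/0.176)(1 − 2.258×0.9540/(0.176×17.24))] = 1.048 × ln(1.861) = 0.6508 d.
D_c = (0.176/1.13) × 17.24 × e^(−0.176×0.6508) = 0.1558 × 17.24 × 0.8918 = 2.394 mg/L.
Minimum DO = 8.62 − 2.394 = 6.226 mg/L.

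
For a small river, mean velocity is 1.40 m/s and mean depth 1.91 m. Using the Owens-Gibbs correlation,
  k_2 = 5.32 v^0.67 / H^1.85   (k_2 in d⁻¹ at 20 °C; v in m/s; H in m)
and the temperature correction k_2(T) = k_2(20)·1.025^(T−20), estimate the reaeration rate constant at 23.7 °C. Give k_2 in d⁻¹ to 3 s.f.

k_2 ≈ 2.21 d⁻¹

k_2(20) = 5.32 × 1.40^0.67 / 1.91^1.85 = 5.32 × 1.253 / 3.311 = 2.013 d⁻¹.
k_2(23.7) = 2.013 × 1.025^(23.7−20) = 2.013 × 1.096 = 2.206 d⁻¹.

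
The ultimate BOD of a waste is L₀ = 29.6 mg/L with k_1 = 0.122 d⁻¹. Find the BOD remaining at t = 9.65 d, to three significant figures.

L ≈ 9.12 mg/L

L_t = L₀ e^(−k_1 t) = 29.6 × e^(−0.122×9.65) = 29.6 × 0.3081 = 9.120 mg/L.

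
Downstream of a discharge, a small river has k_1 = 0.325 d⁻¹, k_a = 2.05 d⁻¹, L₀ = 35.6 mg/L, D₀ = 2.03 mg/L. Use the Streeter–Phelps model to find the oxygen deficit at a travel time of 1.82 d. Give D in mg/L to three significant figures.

k_1 L₀/(k_a−k_1) = 0.325×35.6/(2.05−0.325) = 11.57/1.725 = 6.707 mg/L.
e^(−k_1 t) = e^(−0.325×1.820) = 0.5535; e^(−k_a t) = e^(−2.05×1.820) = 0.02397.
D = 6.707 × (0.5535 − 0.02397) + 2.03 × 0.02397 = 3.552 + 0.04866 = 3.600 mg/L.

D ≈ 3.60 mg/L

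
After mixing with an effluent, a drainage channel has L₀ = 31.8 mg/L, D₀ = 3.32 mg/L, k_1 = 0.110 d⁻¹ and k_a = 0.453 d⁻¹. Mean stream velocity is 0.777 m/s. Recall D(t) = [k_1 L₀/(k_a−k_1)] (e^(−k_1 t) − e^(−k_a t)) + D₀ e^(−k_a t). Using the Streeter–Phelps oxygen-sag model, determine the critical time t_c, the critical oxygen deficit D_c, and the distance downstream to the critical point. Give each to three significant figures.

t_c ≈ 2.98 d; D_c ≈ 5.56 mg/L; x_c ≈ 200 km

t_c = [1/(k_a−k_1)] ln[(k_a/k_1)(1 − D₀(k_a−k_1)/(k_1 L₀))]
= [1/(0.453−0.110)] ln[(0.453/0.110)(1 − 3.32×0.3430/(0.110×31.8))]
= (1/0.3430) ln[4.118 × 0.6745] = 2.915 × ln(2.778) = 2.915 × 1.022 = 2.978 d.
D_c = (k_1/k_a) L₀ e^(−k_1 t_c) = (0.110/0.453) × 31.8 × e^(−0.110×2.978) = 0.2428 × 31.8 × 0.7206 = 5.565 mg/L.
x_c = v t_c = 0.777 m/s × 2.978 d × 86400 s/d = 199900 m ≈ 200 km.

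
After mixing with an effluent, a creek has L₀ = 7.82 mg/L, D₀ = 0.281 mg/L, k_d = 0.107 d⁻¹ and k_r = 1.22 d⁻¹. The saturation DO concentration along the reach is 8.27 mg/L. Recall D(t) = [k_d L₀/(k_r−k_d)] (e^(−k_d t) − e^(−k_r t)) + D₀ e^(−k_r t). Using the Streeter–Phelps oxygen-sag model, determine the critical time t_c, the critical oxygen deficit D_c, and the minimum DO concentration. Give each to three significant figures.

t_c ≈ 1.77 d; D_c ≈ 0.568 mg/L; min DO ≈ 7.70 mg/L

At the critical point dD/dt = 0, so k_d L₀ e^(−k_d t) = k_r D. Substituting D(t) from the Streeter–Phelps equation and solving for t gives
t_c = ln[(k_r/k_d)(1 − D₀(k_r−k_d)/(k_d L₀))] / (k_r−k_d).
Here k_r−k_d = 1.113 d⁻¹ and 1 − D₀(k_r−k_d)/(k_d L₀) = 1 − 0.281×1.113/(0.107×7.82) = 0.6262, so
t_c = ln(11.40 × 0.6262) / 1.113 = 1.966 / 1.113 = 1.766 d.
D_c = (k_d/k_r) L₀ e^(−k_d t_c) = (0.107/1.22) × 7.82 × e^(−0.107×1.766) = 0.08770 × 7.82 × 0.8278 = 0.5678 mg/L.
Minimum DO = C_s − D_c = 8.27 − 0.5678 = 7.702 mg/L.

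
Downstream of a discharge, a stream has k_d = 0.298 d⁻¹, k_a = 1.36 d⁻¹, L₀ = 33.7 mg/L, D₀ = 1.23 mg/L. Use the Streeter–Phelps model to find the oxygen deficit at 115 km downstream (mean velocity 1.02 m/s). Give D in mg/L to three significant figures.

D ≈ 5.02 mg/L

Travel time t = x/v = 115 km / (1.02 m/s) = 115000 m / 1.02 m/s = 112700 s = 1.305 d.
k_d L₀/(k_a−k_d) = 0.298×33.7/(1.36−0.298) = 10.04/1.062 = 9.456 mg/L.
e^(−k_d t) = e^(−0.298×1.305) = 0.6778; e^(−k_a t) = e^(−1.36×1.305) = 0.1695.
D = 9.456 × (0.6778 − 0.1695) + 1.23 × 0.1695 = 4.807 + 0.2085 = 5.015 mg/L.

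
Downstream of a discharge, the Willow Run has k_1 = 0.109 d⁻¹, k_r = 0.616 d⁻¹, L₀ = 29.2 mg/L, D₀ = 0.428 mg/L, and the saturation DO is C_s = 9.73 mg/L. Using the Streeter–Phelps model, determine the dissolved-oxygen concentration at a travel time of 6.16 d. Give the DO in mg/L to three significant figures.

DO ≈ 6.65 mg/L

k_1 L₀/(k_r−k_1) = 0.109×29.2/(0.616−0.109) = 3.183/0.5070 = 6.278 mg/L.
e^(−k_1 t) = e^(−0.109×6.160) = 0.5110; e^(−k_r t) = e^(−0.616×6.160) = 0.02249.
D = 6.278 × (0.5110 − 0.02249) + 0.428 × 0.02249 = 3.067 + 0.009627 = 3.076 mg/L.
DO = C_s − D = 9.73 − 3.076 = 6.654 mg/L.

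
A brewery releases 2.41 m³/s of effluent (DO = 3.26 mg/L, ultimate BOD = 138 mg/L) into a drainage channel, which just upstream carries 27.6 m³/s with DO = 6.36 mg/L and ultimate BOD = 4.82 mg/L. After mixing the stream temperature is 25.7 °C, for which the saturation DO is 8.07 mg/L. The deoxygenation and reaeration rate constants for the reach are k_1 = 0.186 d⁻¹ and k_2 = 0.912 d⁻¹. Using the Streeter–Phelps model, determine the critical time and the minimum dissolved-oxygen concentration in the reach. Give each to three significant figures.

t_c ≈ 1.25 d; minimum DO ≈ 5.56 mg/L

Mixed DO = (27.6×6.36 + 2.41×3.26)/(27.6+2.41) = 183.4/30.01 = 6.111 mg/L.
Mixed L₀ = (27.6×4.82 + 2.41×138)/(30.01) = 465.6/30.01 = 15.52 mg/L.
Initial deficit D₀ = C_s − DO₀ = 8.07 − 6.111 = 1.959 mg/L.
t_c = (1/0.7260) ln[(0.912/0.186)(1 − 1.959×0.7260/(0.186×15.52))] = 1.377 × ln(2.487) = 1.255 d.
D_c = (0.186/0.912) × 15.52 × e^(−0.186×1.255) = 0.2039 × 15.52 × 0.7918 = 2.506 mg/L.
Minimum DO = 8.07 − 2.506 = 5.564 mg/L.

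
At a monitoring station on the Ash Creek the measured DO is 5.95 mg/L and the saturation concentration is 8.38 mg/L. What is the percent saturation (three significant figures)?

71.0 % saturation

% saturation = C/C_s × 100 = 5.95/8.38 × 100 = 71.0 %.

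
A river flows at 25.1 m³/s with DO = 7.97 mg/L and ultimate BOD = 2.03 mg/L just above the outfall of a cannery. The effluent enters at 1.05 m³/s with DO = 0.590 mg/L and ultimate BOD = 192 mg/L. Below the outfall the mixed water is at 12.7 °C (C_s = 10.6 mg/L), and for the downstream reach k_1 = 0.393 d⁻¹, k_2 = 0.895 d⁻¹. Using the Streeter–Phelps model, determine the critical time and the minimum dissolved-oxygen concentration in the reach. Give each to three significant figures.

t_c ≈ 0.664 d; minimum DO ≈ 7.33 mg/L

Mixed DO = (25.1×7.97 + 1.05×0.590)/(25.1+1.05) = 200.7/26.15 = 7.674 mg/L.
Mixed L₀ = (25.1×2.03 + 1.05×192)/(26.15) = 252.6/26.15 = 9.658 mg/L.
Initial deficit D₀ = C_s − DO₀ = 10.6 − 7.674 = 2.926 mg/L.
t_c = (1/0.5020) ln[(0.895/0.393)(1 − 2.926×0.5020/(0.393×9.658))] = 1.992 × ln(1.396) = 0.6645 d.
D_c = (0.393/0.895) × 9.658 × e^(−0.393×0.6645) = 0.4391 × 9.658 × 0.7702 = 3.266 mg/L.
Minimum DO = 10.6 − 3.266 = 7.334 mg/L.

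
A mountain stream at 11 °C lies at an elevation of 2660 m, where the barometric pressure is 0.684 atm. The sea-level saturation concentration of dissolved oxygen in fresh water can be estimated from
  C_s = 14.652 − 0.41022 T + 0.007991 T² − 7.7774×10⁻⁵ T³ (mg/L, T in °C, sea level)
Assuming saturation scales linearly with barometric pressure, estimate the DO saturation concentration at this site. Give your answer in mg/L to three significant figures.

At sea level: C_s = 14.652 − 0.41022×11 + 0.007991×11² − 7.7774×10⁻⁵×11³ = 11.00 mg/L.
Pressure correction: C_s' = 11.00 × 0.684 = 7.526 mg/L.

C_s ≈ 7.53 mg/L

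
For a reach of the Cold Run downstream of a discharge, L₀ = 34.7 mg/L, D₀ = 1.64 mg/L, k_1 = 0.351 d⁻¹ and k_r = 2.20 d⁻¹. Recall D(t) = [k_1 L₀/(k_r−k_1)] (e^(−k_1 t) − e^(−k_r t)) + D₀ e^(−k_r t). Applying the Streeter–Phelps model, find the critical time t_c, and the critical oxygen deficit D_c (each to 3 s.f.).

t_c ≈ 0.838 d; D_c ≈ 4.13 mg/L

t_c = [1/(k_r−k_1)] ln[(k_r/k_1)(1 − D₀(k_r−k_1)/(k_1 L₀))]
= [1/(2.20−0.351)] ln[(2.20/0.351)(1 − 1.64×1.849/(0.351×34.7))]
= (1/1.849) ln[6.268 × 0.7510] = 0.5408 × ln(4.707) = 0.5408 × 1.549 = 0.8378 d.
L(t_c) = L₀ e^(−k_1 t_c) = 34.7 × 0.7452 = 25.86 mg/L, and at the critical point k_r D_c = k_1 L, so D_c = (0.351/2.20) × 25.86 = 4.126 mg/L.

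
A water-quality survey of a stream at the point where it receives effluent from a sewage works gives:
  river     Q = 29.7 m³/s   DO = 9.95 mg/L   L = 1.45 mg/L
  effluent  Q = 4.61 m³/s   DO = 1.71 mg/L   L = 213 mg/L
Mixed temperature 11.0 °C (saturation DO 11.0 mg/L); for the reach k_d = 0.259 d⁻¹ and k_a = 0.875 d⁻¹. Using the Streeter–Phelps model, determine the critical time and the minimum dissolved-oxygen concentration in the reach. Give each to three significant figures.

Mixed DO = (29.7×9.95 + 4.61×1.71)/(29.7+4.61) = 303.4/34.31 = 8.843 mg/L.
Mixed L₀ = (29.7×1.45 + 4.61×213)/(34.31) = 1025/34.31 = 29.87 mg/L.
Initial deficit D₀ = C_s − DO₀ = 11.0 − 8.843 = 2.157 mg/L.
t_c = (1/0.6160) ln[(0.875/0.259)(1 − 2.157×0.6160/(0.259×29.87))] = 1.623 × ln(2.798) = 1.670 d.
D_c = (0.259/0.875) × 29.87 × e^(−0.259×1.670) = 0.2960 × 29.87 × 0.6488 = 5.737 mg/L.
Minimum DO = 11.0 − 5.737 = 5.263 mg/L.

t_c ≈ 1.67 d; minimum DO ≈ 5.26 mg/L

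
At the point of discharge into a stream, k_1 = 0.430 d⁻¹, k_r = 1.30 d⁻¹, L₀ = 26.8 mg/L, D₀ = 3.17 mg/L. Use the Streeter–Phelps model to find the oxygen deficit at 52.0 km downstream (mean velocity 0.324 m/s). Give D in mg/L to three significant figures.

D ≈ 5.06 mg/L

Travel time t = x/v = 52.0 km / (0.324 m/s) = 52000 m / 0.324 m/s = 160500 s = 1.858 d.
k_1 L₀/(k_r−k_1) = 0.430×26.8/(1.30−0.430) = 11.52/0.8700 = 13.25 mg/L.
e^(−k_1 t) = e^(−0.430×1.858) = 0.4499; e^(−k_r t) = e^(−1.30×1.858) = 0.08938.
D = 13.25 × (0.4499 − 0.08938) + 3.17 × 0.08938 = 4.775 + 0.2833 = 5.059 mg/L.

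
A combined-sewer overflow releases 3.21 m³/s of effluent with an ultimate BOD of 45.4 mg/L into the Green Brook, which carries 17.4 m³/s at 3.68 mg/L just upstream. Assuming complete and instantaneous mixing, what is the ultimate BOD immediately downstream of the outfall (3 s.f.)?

Flow-weighted mixing: C = (Q_r C_r + Q_w C_w)/(Q_r + Q_w)
= (17.4×3.68 + 3.21×45.4)/(17.4 + 3.21) = 209.8/20.61 = 10.18 mg/L.

10.2 mg/L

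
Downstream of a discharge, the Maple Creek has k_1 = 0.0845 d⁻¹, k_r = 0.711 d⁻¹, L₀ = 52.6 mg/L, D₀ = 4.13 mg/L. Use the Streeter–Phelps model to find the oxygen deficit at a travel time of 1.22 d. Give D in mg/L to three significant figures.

D ≈ 5.15 mg/L

k_1 L₀/(k_r−k_1) = 0.0845×52.6/(0.711−0.0845) = 4.445/0.6265 = 7.094 mg/L.
e^(−k_1 t) = e^(−0.0845×1.220) = 0.9020; e^(−k_r t) = e^(−0.711×1.220) = 0.4200.
D = 7.094 × (0.9020 − 0.4200) + 4.13 × 0.4200 = 3.420 + 1.735 = 5.154 mg/L.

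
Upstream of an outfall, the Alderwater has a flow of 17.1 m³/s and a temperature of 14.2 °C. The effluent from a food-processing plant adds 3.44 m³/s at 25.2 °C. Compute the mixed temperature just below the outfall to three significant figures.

16.0 °C

Flow-weighted mixing: C = (Q_r C_r + Q_w C_w)/(Q_r + Q_w)
= (17.1×14.2 + 3.44×25.2)/(17.1 + 3.44) = 329.5/20.54 = 16.04 °C.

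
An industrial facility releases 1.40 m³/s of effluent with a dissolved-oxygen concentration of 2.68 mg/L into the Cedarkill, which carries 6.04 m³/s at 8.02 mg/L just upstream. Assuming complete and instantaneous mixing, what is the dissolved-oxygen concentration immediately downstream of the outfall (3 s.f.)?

7.02 mg/L

Flow-weighted mixing: C = (Q_r C_r + Q_w C_w)/(Q_r + Q_w)
= (6.04×8.02 + 1.40×2.68)/(6.04 + 1.40) = 52.19/7.440 = 7.015 mg/L.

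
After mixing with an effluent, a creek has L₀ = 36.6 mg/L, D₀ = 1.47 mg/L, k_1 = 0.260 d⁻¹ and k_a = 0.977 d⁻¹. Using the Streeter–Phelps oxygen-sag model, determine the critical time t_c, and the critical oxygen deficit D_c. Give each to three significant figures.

t_c ≈ 1.68 d; D_c ≈ 6.29 mg/L

At the critical point dD/dt = 0, so k_1 L₀ e^(−k_1 t) = k_a D. Substituting D(t) from the Streeter–Phelps equation and solving for t gives
t_c = ln[(k_a/k_1)(1 − D₀(k_a−k_1)/(k_1 L₀))] / (k_a−k_1).
Here k_a−k_1 = 0.7170 d⁻¹ and 1 − D₀(k_a−k_1)/(k_1 L₀) = 1 − 1.47×0.7170/(0.260×36.6) = 0.8892, so
t_c = ln(3.758 × 0.8892) / 0.7170 = 1.206 / 0.7170 = 1.683 d.
L(t_c) = L₀ e^(−k_1 t_c) = 36.6 × 0.6457 = 23.63 mg/L, and at the critical point k_a D_c = k_1 L, so D_c = (0.260/0.977) × 23.63 = 6.289 mg/L.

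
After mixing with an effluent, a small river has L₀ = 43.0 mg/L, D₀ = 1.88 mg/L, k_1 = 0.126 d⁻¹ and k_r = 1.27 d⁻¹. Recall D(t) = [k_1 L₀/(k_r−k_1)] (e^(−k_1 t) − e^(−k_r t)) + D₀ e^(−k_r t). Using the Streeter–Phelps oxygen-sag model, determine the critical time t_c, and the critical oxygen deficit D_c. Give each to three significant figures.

t_c ≈ 1.58 d; D_c ≈ 3.50 mg/L

At the critical point dD/dt = 0, so k_1 L₀ e^(−k_1 t) = k_r D. Substituting D(t) from the Streeter–Phelps equation and solving for t gives
t_c = ln[(k_r/k_1)(1 − D₀(k_r−k_1)/(k_1 L₀))] / (k_r−k_1).
Here k_r−k_1 = 1.144 d⁻¹ and 1 − D₀(k_r−k_1)/(k_1 L₀) = 1 − 1.88×1.144/(0.126×43.0) = 0.6030, so
t_c = ln(10.08 × 0.6030) / 1.144 = 1.805 / 1.144 = 1.578 d.
L(t_c) = L₀ e^(−k_1 t_c) = 43.0 × 0.8197 = 35.25 mg/L, and at the critical point k_r D_c = k_1 L, so D_c = (0.126/1.27) × 35.25 = 3.497 mg/L.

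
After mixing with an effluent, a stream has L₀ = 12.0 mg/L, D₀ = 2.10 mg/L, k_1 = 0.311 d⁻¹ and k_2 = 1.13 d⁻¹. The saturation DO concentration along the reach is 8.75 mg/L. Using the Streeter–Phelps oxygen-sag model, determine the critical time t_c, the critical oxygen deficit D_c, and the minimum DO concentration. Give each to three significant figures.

t_c ≈ 0.821 d; D_c ≈ 2.56 mg/L; min DO ≈ 6.19 mg/L

At the critical point dD/dt = 0, so k_1 L₀ e^(−k_1 t) = k_2 D. Substituting D(t) from the Streeter–Phelps equation and solving for t gives
t_c = ln[(k_2/k_1)(1 − D₀(k_2−k_1)/(k_1 L₀))] / (k_2−k_1).
Here k_2−k_1 = 0.8190 d⁻¹ and 1 − D₀(k_2−k_1)/(k_1 L₀) = 1 − 2.10×0.8190/(0.311×12.0) = 0.5391, so
t_c = ln(3.633 × 0.5391) / 0.8190 = 0.6724 / 0.8190 = 0.8210 d.
D_c = (k_1/k_2) L₀ e^(−k_1 t_c) = (0.311/1.13) × 12.0 × e^(−0.311×0.8210) = 0.2752 × 12.0 × 0.7747 = 2.558 mg/L.
Minimum DO = C_s − D_c = 8.75 − 2.558 = 6.192 mg/L.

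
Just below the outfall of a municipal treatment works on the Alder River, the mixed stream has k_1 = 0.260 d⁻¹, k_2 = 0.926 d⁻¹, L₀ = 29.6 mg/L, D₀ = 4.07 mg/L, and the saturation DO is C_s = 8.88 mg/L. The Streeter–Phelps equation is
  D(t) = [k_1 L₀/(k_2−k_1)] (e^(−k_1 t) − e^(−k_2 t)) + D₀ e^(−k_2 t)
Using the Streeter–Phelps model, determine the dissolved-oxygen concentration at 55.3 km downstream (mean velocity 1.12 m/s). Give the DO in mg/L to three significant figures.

Travel time t = x/v = 55.3 km / (1.12 m/s) = 55300 m / 1.12 m/s = 49370 s = 0.5715 d.
k_1 L₀/(k_2−k_1) = 0.260×29.6/(0.926−0.260) = 7.696/0.6660 = 11.56 mg/L.
e^(−k_1 t) = e^(−0.260×0.5715) = 0.8619; e^(−k_2 t) = e^(−0.926×0.5715) = 0.5891.
D = 11.56 × (0.8619 − 0.5891) + 4.07 × 0.5891 = 3.153 + 2.398 = 5.550 mg/L.
DO = C_s − D = 8.88 − 5.550 = 3.330 mg/L.

DO ≈ 3.33 mg/L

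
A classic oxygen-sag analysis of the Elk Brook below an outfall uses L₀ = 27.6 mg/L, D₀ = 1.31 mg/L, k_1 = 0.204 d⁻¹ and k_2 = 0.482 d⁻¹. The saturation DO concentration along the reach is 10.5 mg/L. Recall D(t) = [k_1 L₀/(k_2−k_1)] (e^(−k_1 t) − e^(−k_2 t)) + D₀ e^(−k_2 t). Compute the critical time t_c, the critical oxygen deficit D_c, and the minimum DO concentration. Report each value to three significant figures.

t_c ≈ 2.85 d; D_c ≈ 6.53 mg/L; min DO ≈ 3.97 mg/L

With k_2/k_1 = 2.363 and 1 − D₀(k_2−k_1)/(k_1 L₀) = 0.9353,
t_c = ln(2.363 × 0.9353) / (0.482 − 0.204) = ln(2.210) / 0.2780 = 0.7930/0.2780 = 2.852 d.
D_c = (k_1/k_2) L₀ e^(−k_1 t_c) = (0.204/0.482) × 27.6 × e^(−0.204×2.852) = 0.4232 × 27.6 × 0.5588 = 6.528 mg/L.
Minimum DO = C_s − D_c = 10.5 − 6.528 = 3.972 mg/L.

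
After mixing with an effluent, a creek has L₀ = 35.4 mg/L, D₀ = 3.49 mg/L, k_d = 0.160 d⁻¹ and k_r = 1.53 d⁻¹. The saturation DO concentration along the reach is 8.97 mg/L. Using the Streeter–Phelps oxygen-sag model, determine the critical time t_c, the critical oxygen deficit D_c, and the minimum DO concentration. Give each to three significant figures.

At the critical point dD/dt = 0, so k_d L₀ e^(−k_d t) = k_r D. Substituting D(t) from the Streeter–Phelps equation and solving for t gives
t_c = ln[(k_r/k_d)(1 − D₀(k_r−k_d)/(k_d L₀))] / (k_r−k_d).
Here k_r−k_d = 1.370 d⁻¹ and 1 − D₀(k_r−k_d)/(k_d L₀) = 1 − 3.49×1.370/(0.160×35.4) = 0.1558, so
t_c = ln(9.562 × 0.1558) / 1.370 = 0.3989 / 1.370 = 0.2912 d.
L(t_c) = L₀ e^(−k_d t_c) = 35.4 × 0.9545 = 33.79 mg/L, and at the critical point k_r D_c = k_d L, so D_c = (0.160/1.53) × 33.79 = 3.533 mg/L.
Minimum DO = C_s − D_c = 8.97 − 3.533 = 5.437 mg/L.

t_c ≈ 0.291 d; D_c ≈ 3.53 mg/L; min DO ≈ 5.44 mg/L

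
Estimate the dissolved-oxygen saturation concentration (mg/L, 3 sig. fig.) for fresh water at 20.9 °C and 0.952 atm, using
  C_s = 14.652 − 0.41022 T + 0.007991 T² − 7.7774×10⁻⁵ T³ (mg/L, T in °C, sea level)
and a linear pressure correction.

C_s ≈ 8.43 mg/L

At sea level: C_s = 14.652 − 0.41022×20.9 + 0.007991×20.9² − 7.7774×10⁻⁵×20.9³ = 8.859 mg/L.
Pressure correction: C_s' = 8.859 × 0.952 = 8.434 mg/L.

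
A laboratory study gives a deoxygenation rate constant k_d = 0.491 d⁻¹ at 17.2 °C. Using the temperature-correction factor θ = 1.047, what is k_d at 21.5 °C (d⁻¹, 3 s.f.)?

k_d ≈ 0.598 d⁻¹

k_d(T₂) = k_d(T₁) · θ^(T₂−T₁) = 0.491 × 1.047^(21.5−17.2)
= 0.491 × 1.047^4.30 = 0.491 × 1.218 = 0.5982 d⁻¹.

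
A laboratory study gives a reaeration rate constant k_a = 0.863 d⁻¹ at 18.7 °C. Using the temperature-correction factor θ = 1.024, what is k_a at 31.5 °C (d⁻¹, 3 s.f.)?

k_a(T₂) = k_a(T₁) · θ^(T₂−T₁) = 0.863 × 1.024^(31.5−18.7)
= 0.863 × 1.024^12.8 = 0.863 × 1.355 = 1.169 d⁻¹.

k_a ≈ 1.17 d⁻¹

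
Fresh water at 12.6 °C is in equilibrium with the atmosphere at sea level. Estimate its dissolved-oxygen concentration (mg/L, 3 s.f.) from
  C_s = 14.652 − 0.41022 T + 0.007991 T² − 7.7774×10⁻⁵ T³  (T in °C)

C_s ≈ 10.6 mg/L

C_s = 14.652 − 0.41022×12.6 + 0.007991×12.6² − 7.7774×10⁻⁵×12.6³ = 10.60 mg/L.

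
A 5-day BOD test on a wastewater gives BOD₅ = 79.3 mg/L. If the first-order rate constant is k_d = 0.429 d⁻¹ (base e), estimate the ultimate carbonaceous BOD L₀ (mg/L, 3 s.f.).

BOD₅ = L₀(1 − e^(−5k_d)) ⇒ L₀ = BOD₅ / (1 − e^(−5×0.429))
= 79.3 / (1 − 0.1171) = 79.3 / 0.8829 = 89.81 mg/L.

L₀ ≈ 89.8 mg/L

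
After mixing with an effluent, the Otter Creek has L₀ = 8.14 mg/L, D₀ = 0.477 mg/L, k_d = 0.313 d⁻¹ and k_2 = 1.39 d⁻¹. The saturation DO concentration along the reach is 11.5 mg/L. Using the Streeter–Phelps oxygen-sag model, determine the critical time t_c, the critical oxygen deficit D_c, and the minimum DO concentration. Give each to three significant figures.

t_c ≈ 1.18 d; D_c ≈ 1.27 mg/L; min DO ≈ 10.2 mg/L

With k_2/k_d = 4.441 and 1 − D₀(k_2−k_d)/(k_d L₀) = 0.7984,
t_c = ln(4.441 × 0.7984) / (1.39 − 0.313) = ln(3.545) / 1.077 = 1.266/1.077 = 1.175 d.
L(t_c) = L₀ e^(−k_d t_c) = 8.14 × 0.6922 = 5.635 mg/L, and at the critical point k_2 D_c = k_d L, so D_c = (0.313/1.39) × 5.635 = 1.269 mg/L.
Minimum DO = C_s − D_c = 11.5 − 1.269 = 10.23 mg/L.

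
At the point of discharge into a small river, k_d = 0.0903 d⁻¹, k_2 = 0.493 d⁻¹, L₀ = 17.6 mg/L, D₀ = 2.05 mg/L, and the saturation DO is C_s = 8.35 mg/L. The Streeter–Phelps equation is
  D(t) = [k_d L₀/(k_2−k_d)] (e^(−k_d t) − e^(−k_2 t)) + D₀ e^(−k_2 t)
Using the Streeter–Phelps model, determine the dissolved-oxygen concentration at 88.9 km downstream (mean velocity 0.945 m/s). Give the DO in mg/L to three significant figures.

DO ≈ 5.88 mg/L

Travel time t = x/v = 88.9 km / (0.945 m/s) = 88900 m / 0.945 m/s = 94070 s = 1.089 d.
k_d L₀/(k_2−k_d) = 0.0903×17.6/(0.493−0.0903) = 1.589/0.4027 = 3.947 mg/L.
e^(−k_d t) = e^(−0.0903×1.089) = 0.9064; e^(−k_2 t) = e^(−0.493×1.089) = 0.5846.
D = 3.947 × (0.9064 − 0.5846) + 2.05 × 0.5846 = 1.270 + 1.198 = 2.468 mg/L.
DO = C_s − D = 8.35 − 2.468 = 5.882 mg/L.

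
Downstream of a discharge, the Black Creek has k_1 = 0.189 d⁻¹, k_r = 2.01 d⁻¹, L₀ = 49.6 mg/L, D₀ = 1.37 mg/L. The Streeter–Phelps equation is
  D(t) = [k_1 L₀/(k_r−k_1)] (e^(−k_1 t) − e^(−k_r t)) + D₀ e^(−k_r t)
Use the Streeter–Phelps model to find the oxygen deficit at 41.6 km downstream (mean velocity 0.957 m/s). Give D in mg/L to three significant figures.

D ≈ 3.31 mg/L

Travel time t = x/v = 41.6 km / (0.957 m/s) = 41600 m / 0.957 m/s = 43470 s = 0.5031 d.
k_1 L₀/(k_r−k_1) = 0.189×49.6/(2.01−0.189) = 9.374/1.821 = 5.148 mg/L.
e^(−k_1 t) = e^(−0.189×0.5031) = 0.9093; e^(−k_r t) = e^(−2.01×0.5031) = 0.3638.
D = 5.148 × (0.9093 − 0.3638) + 1.37 × 0.3638 = 2.808 + 0.4984 = 3.307 mg/L.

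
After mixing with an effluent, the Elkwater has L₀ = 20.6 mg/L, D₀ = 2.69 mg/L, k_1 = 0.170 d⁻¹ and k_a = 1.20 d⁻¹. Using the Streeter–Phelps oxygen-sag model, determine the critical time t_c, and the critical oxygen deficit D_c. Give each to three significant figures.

t_c ≈ 0.377 d; D_c ≈ 2.74 mg/L

At the critical point dD/dt = 0, so k_1 L₀ e^(−k_1 t) = k_a D. Substituting D(t) from the Streeter–Phelps equation and solving for t gives
t_c = ln[(k_a/k_1)(1 − D₀(k_a−k_1)/(k_1 L₀))] / (k_a−k_1).
Here k_a−k_1 = 1.030 d⁻¹ and 1 − D₀(k_a−k_1)/(k_1 L₀) = 1 − 2.69×1.030/(0.170×20.6) = 0.2088, so
t_c = ln(7.059 × 0.2088) / 1.030 = 0.3880 / 1.030 = 0.3767 d.
D_c = (k_1/k_a) L₀ e^(−k_1 t_c) = (0.170/1.20) × 20.6 × e^(−0.170×0.3767) = 0.1417 × 20.6 × 0.9380 = 2.737 mg/L.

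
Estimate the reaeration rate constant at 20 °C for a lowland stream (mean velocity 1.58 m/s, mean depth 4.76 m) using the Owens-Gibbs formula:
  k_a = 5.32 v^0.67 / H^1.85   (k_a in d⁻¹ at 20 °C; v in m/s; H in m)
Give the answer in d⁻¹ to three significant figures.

k_a ≈ 0.403 d⁻¹

k_a = 5.32 × 1.58^0.67 / 4.76^1.85 = 5.32 × 1.359 / 17.93 = 0.4031 d⁻¹.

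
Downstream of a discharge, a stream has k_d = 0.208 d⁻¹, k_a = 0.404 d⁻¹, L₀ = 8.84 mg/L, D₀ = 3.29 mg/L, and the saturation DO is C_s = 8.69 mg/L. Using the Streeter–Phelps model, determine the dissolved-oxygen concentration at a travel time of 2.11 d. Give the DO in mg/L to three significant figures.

DO ≈ 5.24 mg/L

k_d L₀/(k_a−k_d) = 0.208×8.84/(0.404−0.208) = 1.839/0.1960 = 9.381 mg/L.
e^(−k_d t) = e^(−0.208×2.110) = 0.6448; e^(−k_a t) = e^(−0.404×2.110) = 0.4264.
D = 9.381 × (0.6448 − 0.4264) + 3.29 × 0.4264 = 2.049 + 1.403 = 3.451 mg/L.
DO = C_s − D = 8.69 − 3.451 = 5.239 mg/L.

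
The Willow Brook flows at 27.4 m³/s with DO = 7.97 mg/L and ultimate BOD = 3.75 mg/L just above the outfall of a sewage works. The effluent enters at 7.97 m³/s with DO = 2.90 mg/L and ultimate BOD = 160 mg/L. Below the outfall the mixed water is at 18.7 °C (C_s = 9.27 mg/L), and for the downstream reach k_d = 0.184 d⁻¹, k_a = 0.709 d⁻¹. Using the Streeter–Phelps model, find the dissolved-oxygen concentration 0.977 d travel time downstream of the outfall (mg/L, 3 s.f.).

DO ≈ 3.47 mg/L

Mixed DO = (27.4×7.97 + 7.97×2.90)/(27.4+7.97) = 241.5/35.37 = 6.828 mg/L.
Mixed L₀ = (27.4×3.75 + 7.97×160)/(35.37) = 1378/35.37 = 38.96 mg/L.
Initial deficit D₀ = C_s − DO₀ = 9.27 − 6.828 = 2.442 mg/L.
D(0.977) = [0.184×38.96/(0.709−0.184)](e^(−0.184×0.977) − e^(−0.709×0.977)) + 2.442 e^(−0.709×0.977)
= 13.65 × (0.8355 − 0.5002) + 2.442 × 0.5002 = 5.799 mg/L.
DO = 9.27 − 5.799 = 3.471 mg/L.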